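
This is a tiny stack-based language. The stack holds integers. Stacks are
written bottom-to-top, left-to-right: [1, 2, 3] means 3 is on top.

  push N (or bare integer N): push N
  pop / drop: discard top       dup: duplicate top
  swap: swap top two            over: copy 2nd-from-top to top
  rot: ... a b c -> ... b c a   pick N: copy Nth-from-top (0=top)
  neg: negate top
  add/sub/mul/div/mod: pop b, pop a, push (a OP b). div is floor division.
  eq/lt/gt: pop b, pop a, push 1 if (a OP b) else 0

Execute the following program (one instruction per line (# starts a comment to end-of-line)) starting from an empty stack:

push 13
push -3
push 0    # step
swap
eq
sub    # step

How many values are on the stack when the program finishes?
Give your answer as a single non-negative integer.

After 'push 13': stack = [13] (depth 1)
After 'push -3': stack = [13, -3] (depth 2)
After 'push 0': stack = [13, -3, 0] (depth 3)
After 'swap': stack = [13, 0, -3] (depth 3)
After 'eq': stack = [13, 0] (depth 2)
After 'sub': stack = [13] (depth 1)

Answer: 1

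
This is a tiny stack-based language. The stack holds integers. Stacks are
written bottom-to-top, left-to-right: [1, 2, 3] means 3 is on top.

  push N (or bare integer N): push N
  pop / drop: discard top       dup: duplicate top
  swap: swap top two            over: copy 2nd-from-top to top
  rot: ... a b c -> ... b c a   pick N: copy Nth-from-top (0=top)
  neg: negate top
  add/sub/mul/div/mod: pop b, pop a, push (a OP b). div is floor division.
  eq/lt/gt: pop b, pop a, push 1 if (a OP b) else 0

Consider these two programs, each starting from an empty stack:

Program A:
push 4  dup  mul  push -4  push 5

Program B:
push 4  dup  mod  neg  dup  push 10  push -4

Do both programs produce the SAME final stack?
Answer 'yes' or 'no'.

Program A trace:
  After 'push 4': [4]
  After 'dup': [4, 4]
  After 'mul': [16]
  After 'push -4': [16, -4]
  After 'push 5': [16, -4, 5]
Program A final stack: [16, -4, 5]

Program B trace:
  After 'push 4': [4]
  After 'dup': [4, 4]
  After 'mod': [0]
  After 'neg': [0]
  After 'dup': [0, 0]
  After 'push 10': [0, 0, 10]
  After 'push -4': [0, 0, 10, -4]
Program B final stack: [0, 0, 10, -4]
Same: no

Answer: no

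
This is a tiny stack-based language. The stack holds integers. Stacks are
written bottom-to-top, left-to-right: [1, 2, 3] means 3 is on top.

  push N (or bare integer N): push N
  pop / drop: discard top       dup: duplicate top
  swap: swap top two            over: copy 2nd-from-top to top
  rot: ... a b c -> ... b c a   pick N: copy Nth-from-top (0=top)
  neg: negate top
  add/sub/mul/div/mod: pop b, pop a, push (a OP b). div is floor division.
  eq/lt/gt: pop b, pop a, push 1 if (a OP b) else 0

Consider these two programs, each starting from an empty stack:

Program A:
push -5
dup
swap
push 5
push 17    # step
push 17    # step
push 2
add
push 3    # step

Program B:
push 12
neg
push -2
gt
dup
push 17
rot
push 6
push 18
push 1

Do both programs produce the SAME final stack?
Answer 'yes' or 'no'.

Program A trace:
  After 'push -5': [-5]
  After 'dup': [-5, -5]
  After 'swap': [-5, -5]
  After 'push 5': [-5, -5, 5]
  After 'push 17': [-5, -5, 5, 17]
  After 'push 17': [-5, -5, 5, 17, 17]
  After 'push 2': [-5, -5, 5, 17, 17, 2]
  After 'add': [-5, -5, 5, 17, 19]
  After 'push 3': [-5, -5, 5, 17, 19, 3]
Program A final stack: [-5, -5, 5, 17, 19, 3]

Program B trace:
  After 'push 12': [12]
  After 'neg': [-12]
  After 'push -2': [-12, -2]
  After 'gt': [0]
  After 'dup': [0, 0]
  After 'push 17': [0, 0, 17]
  After 'rot': [0, 17, 0]
  After 'push 6': [0, 17, 0, 6]
  After 'push 18': [0, 17, 0, 6, 18]
  After 'push 1': [0, 17, 0, 6, 18, 1]
Program B final stack: [0, 17, 0, 6, 18, 1]
Same: no

Answer: no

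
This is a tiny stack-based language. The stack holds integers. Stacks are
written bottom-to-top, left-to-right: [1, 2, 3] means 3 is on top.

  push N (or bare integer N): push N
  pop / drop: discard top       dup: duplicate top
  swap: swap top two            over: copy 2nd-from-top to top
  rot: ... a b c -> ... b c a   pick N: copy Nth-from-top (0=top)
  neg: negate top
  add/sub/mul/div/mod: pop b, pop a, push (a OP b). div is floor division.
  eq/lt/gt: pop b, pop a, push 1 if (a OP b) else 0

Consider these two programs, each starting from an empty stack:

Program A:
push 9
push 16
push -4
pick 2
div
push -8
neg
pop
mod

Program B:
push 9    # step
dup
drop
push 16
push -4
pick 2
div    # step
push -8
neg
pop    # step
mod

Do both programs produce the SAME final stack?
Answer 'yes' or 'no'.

Answer: yes

Derivation:
Program A trace:
  After 'push 9': [9]
  After 'push 16': [9, 16]
  After 'push -4': [9, 16, -4]
  After 'pick 2': [9, 16, -4, 9]
  After 'div': [9, 16, -1]
  After 'push -8': [9, 16, -1, -8]
  After 'neg': [9, 16, -1, 8]
  After 'pop': [9, 16, -1]
  After 'mod': [9, 0]
Program A final stack: [9, 0]

Program B trace:
  After 'push 9': [9]
  After 'dup': [9, 9]
  After 'drop': [9]
  After 'push 16': [9, 16]
  After 'push -4': [9, 16, -4]
  After 'pick 2': [9, 16, -4, 9]
  After 'div': [9, 16, -1]
  After 'push -8': [9, 16, -1, -8]
  After 'neg': [9, 16, -1, 8]
  After 'pop': [9, 16, -1]
  After 'mod': [9, 0]
Program B final stack: [9, 0]
Same: yes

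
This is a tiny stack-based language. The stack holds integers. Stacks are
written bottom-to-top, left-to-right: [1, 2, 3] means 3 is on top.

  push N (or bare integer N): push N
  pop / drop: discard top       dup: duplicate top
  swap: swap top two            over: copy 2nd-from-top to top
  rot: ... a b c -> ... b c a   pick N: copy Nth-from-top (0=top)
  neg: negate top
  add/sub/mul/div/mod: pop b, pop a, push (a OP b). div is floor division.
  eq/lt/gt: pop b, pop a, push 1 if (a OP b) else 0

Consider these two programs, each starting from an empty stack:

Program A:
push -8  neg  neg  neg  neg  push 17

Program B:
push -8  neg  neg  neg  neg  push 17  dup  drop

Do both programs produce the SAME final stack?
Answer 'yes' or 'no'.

Program A trace:
  After 'push -8': [-8]
  After 'neg': [8]
  After 'neg': [-8]
  After 'neg': [8]
  After 'neg': [-8]
  After 'push 17': [-8, 17]
Program A final stack: [-8, 17]

Program B trace:
  After 'push -8': [-8]
  After 'neg': [8]
  After 'neg': [-8]
  After 'neg': [8]
  After 'neg': [-8]
  After 'push 17': [-8, 17]
  After 'dup': [-8, 17, 17]
  After 'drop': [-8, 17]
Program B final stack: [-8, 17]
Same: yes

Answer: yes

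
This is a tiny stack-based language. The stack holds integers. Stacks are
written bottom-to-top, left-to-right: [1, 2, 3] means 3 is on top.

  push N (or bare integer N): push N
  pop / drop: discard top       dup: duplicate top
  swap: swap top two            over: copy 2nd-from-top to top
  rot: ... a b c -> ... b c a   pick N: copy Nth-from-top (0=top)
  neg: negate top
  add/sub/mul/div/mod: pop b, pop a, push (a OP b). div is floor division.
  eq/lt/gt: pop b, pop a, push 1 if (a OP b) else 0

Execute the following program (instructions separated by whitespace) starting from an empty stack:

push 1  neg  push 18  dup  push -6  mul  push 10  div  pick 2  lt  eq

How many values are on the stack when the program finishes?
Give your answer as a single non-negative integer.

After 'push 1': stack = [1] (depth 1)
After 'neg': stack = [-1] (depth 1)
After 'push 18': stack = [-1, 18] (depth 2)
After 'dup': stack = [-1, 18, 18] (depth 3)
After 'push -6': stack = [-1, 18, 18, -6] (depth 4)
After 'mul': stack = [-1, 18, -108] (depth 3)
After 'push 10': stack = [-1, 18, -108, 10] (depth 4)
After 'div': stack = [-1, 18, -11] (depth 3)
After 'pick 2': stack = [-1, 18, -11, -1] (depth 4)
After 'lt': stack = [-1, 18, 1] (depth 3)
After 'eq': stack = [-1, 0] (depth 2)

Answer: 2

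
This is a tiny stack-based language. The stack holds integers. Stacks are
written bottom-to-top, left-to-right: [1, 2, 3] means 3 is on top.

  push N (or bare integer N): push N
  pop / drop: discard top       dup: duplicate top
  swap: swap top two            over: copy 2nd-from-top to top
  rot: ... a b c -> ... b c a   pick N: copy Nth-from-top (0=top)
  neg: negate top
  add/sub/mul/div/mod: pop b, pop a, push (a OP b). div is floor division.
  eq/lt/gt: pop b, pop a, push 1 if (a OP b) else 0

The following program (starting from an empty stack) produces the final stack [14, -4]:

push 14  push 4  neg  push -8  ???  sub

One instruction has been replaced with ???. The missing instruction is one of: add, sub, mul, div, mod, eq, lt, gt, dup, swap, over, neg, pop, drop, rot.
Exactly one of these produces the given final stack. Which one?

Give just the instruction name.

Stack before ???: [14, -4, -8]
Stack after ???:  [14, -8, -4]
The instruction that transforms [14, -4, -8] -> [14, -8, -4] is: swap

Answer: swap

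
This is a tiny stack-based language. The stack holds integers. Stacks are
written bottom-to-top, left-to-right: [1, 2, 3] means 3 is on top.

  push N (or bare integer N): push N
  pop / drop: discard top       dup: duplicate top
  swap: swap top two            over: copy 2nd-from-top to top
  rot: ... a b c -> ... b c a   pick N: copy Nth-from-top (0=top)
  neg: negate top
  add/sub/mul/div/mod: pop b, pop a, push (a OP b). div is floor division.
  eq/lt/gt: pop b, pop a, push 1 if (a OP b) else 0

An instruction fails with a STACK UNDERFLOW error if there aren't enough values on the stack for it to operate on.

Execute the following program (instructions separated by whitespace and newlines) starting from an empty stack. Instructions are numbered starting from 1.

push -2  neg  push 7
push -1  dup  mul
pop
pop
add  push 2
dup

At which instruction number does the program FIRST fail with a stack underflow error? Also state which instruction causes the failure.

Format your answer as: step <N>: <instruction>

Step 1 ('push -2'): stack = [-2], depth = 1
Step 2 ('neg'): stack = [2], depth = 1
Step 3 ('push 7'): stack = [2, 7], depth = 2
Step 4 ('push -1'): stack = [2, 7, -1], depth = 3
Step 5 ('dup'): stack = [2, 7, -1, -1], depth = 4
Step 6 ('mul'): stack = [2, 7, 1], depth = 3
Step 7 ('pop'): stack = [2, 7], depth = 2
Step 8 ('pop'): stack = [2], depth = 1
Step 9 ('add'): needs 2 value(s) but depth is 1 — STACK UNDERFLOW

Answer: step 9: add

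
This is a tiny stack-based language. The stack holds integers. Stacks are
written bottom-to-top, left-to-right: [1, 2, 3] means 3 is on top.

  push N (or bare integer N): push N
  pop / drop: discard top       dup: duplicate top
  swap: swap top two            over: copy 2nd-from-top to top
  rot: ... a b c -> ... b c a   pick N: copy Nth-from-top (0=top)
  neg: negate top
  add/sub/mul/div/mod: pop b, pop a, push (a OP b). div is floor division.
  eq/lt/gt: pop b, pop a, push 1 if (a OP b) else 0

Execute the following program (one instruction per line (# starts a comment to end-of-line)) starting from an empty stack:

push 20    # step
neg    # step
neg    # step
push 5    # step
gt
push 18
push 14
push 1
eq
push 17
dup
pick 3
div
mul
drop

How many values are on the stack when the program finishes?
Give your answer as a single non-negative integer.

Answer: 3

Derivation:
After 'push 20': stack = [20] (depth 1)
After 'neg': stack = [-20] (depth 1)
After 'neg': stack = [20] (depth 1)
After 'push 5': stack = [20, 5] (depth 2)
After 'gt': stack = [1] (depth 1)
After 'push 18': stack = [1, 18] (depth 2)
After 'push 14': stack = [1, 18, 14] (depth 3)
After 'push 1': stack = [1, 18, 14, 1] (depth 4)
After 'eq': stack = [1, 18, 0] (depth 3)
After 'push 17': stack = [1, 18, 0, 17] (depth 4)
After 'dup': stack = [1, 18, 0, 17, 17] (depth 5)
After 'pick 3': stack = [1, 18, 0, 17, 17, 18] (depth 6)
After 'div': stack = [1, 18, 0, 17, 0] (depth 5)
After 'mul': stack = [1, 18, 0, 0] (depth 4)
After 'drop': stack = [1, 18, 0] (depth 3)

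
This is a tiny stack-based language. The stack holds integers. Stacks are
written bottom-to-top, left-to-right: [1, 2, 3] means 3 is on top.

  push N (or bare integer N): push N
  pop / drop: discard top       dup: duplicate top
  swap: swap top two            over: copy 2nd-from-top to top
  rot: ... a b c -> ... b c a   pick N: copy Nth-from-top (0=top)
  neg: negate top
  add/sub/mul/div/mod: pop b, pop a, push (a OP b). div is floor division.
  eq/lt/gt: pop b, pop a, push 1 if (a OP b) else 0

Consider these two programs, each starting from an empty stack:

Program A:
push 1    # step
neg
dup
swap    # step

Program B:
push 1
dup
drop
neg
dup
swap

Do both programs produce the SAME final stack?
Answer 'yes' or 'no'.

Answer: yes

Derivation:
Program A trace:
  After 'push 1': [1]
  After 'neg': [-1]
  After 'dup': [-1, -1]
  After 'swap': [-1, -1]
Program A final stack: [-1, -1]

Program B trace:
  After 'push 1': [1]
  After 'dup': [1, 1]
  After 'drop': [1]
  After 'neg': [-1]
  After 'dup': [-1, -1]
  After 'swap': [-1, -1]
Program B final stack: [-1, -1]
Same: yes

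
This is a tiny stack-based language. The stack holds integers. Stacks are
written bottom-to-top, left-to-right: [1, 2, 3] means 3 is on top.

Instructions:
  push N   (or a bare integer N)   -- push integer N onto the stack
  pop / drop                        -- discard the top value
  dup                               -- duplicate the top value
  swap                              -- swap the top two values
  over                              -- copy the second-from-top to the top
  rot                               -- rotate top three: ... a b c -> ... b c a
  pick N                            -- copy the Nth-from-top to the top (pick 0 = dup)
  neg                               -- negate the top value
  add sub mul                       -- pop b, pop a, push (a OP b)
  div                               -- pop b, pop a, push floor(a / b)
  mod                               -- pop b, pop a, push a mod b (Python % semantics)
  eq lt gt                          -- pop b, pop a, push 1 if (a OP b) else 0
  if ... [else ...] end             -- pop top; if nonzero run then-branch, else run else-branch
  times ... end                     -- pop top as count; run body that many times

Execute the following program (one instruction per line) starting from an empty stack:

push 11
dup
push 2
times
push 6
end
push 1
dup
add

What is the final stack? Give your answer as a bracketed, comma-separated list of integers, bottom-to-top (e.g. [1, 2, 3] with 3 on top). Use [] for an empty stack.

After 'push 11': [11]
After 'dup': [11, 11]
After 'push 2': [11, 11, 2]
After 'times': [11, 11]
After 'push 6': [11, 11, 6]
After 'push 6': [11, 11, 6, 6]
After 'push 1': [11, 11, 6, 6, 1]
After 'dup': [11, 11, 6, 6, 1, 1]
After 'add': [11, 11, 6, 6, 2]

Answer: [11, 11, 6, 6, 2]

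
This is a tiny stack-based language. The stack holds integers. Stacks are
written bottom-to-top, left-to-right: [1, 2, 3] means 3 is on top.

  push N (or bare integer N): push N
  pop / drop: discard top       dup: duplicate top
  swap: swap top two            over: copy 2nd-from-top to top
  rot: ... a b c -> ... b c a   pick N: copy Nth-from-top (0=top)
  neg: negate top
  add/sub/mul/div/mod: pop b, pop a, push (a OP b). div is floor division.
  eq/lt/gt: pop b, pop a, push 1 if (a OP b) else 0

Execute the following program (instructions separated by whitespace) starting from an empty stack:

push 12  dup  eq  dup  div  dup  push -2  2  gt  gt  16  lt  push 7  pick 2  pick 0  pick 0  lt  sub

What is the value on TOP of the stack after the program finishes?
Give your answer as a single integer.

After 'push 12': [12]
After 'dup': [12, 12]
After 'eq': [1]
After 'dup': [1, 1]
After 'div': [1]
After 'dup': [1, 1]
After 'push -2': [1, 1, -2]
After 'push 2': [1, 1, -2, 2]
After 'gt': [1, 1, 0]
After 'gt': [1, 1]
After 'push 16': [1, 1, 16]
After 'lt': [1, 1]
After 'push 7': [1, 1, 7]
After 'pick 2': [1, 1, 7, 1]
After 'pick 0': [1, 1, 7, 1, 1]
After 'pick 0': [1, 1, 7, 1, 1, 1]
After 'lt': [1, 1, 7, 1, 0]
After 'sub': [1, 1, 7, 1]

Answer: 1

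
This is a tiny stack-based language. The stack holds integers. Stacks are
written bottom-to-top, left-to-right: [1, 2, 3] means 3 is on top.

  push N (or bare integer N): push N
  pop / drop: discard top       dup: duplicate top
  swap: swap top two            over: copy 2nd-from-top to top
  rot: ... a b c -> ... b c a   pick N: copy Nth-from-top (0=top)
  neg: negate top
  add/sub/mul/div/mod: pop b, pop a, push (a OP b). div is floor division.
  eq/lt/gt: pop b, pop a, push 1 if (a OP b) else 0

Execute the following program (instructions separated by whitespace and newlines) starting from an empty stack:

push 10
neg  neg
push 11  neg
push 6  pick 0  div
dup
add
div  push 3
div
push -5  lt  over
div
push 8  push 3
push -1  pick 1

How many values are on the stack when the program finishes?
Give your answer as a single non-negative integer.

After 'push 10': stack = [10] (depth 1)
After 'neg': stack = [-10] (depth 1)
After 'neg': stack = [10] (depth 1)
After 'push 11': stack = [10, 11] (depth 2)
After 'neg': stack = [10, -11] (depth 2)
After 'push 6': stack = [10, -11, 6] (depth 3)
After 'pick 0': stack = [10, -11, 6, 6] (depth 4)
After 'div': stack = [10, -11, 1] (depth 3)
After 'dup': stack = [10, -11, 1, 1] (depth 4)
After 'add': stack = [10, -11, 2] (depth 3)
  ...
After 'push 3': stack = [10, -6, 3] (depth 3)
After 'div': stack = [10, -2] (depth 2)
After 'push -5': stack = [10, -2, -5] (depth 3)
After 'lt': stack = [10, 0] (depth 2)
After 'over': stack = [10, 0, 10] (depth 3)
After 'div': stack = [10, 0] (depth 2)
After 'push 8': stack = [10, 0, 8] (depth 3)
After 'push 3': stack = [10, 0, 8, 3] (depth 4)
After 'push -1': stack = [10, 0, 8, 3, -1] (depth 5)
After 'pick 1': stack = [10, 0, 8, 3, -1, 3] (depth 6)

Answer: 6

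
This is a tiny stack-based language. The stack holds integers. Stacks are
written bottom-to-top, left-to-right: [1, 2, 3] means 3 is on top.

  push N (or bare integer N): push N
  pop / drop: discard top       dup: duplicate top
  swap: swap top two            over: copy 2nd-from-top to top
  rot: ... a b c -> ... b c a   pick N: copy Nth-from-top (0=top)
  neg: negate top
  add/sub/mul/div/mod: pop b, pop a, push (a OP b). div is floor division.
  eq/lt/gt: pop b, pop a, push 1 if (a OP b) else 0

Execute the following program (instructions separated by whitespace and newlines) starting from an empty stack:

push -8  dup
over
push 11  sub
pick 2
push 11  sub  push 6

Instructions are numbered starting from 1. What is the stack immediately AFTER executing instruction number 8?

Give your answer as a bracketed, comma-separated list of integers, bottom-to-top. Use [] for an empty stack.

Answer: [-8, -8, -19, -19]

Derivation:
Step 1 ('push -8'): [-8]
Step 2 ('dup'): [-8, -8]
Step 3 ('over'): [-8, -8, -8]
Step 4 ('push 11'): [-8, -8, -8, 11]
Step 5 ('sub'): [-8, -8, -19]
Step 6 ('pick 2'): [-8, -8, -19, -8]
Step 7 ('push 11'): [-8, -8, -19, -8, 11]
Step 8 ('sub'): [-8, -8, -19, -19]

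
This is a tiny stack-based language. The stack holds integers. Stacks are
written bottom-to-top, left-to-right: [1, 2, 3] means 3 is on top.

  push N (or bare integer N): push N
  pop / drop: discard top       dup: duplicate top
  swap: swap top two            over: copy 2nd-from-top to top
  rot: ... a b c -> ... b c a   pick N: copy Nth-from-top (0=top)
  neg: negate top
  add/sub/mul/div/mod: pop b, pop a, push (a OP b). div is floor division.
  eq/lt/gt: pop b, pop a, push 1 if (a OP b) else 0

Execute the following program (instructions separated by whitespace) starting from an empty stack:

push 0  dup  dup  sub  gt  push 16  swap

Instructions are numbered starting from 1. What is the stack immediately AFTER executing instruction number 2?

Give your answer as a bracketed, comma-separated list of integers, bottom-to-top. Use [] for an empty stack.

Step 1 ('push 0'): [0]
Step 2 ('dup'): [0, 0]

Answer: [0, 0]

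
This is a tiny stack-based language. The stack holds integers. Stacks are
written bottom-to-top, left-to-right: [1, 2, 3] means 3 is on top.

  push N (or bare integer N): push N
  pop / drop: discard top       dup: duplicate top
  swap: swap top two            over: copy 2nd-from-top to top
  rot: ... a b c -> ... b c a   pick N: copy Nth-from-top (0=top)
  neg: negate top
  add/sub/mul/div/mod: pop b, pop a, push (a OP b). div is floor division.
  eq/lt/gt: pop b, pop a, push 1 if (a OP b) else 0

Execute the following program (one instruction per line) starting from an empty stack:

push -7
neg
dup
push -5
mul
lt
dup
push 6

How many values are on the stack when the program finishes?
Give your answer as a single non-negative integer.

Answer: 3

Derivation:
After 'push -7': stack = [-7] (depth 1)
After 'neg': stack = [7] (depth 1)
After 'dup': stack = [7, 7] (depth 2)
After 'push -5': stack = [7, 7, -5] (depth 3)
After 'mul': stack = [7, -35] (depth 2)
After 'lt': stack = [0] (depth 1)
After 'dup': stack = [0, 0] (depth 2)
After 'push 6': stack = [0, 0, 6] (depth 3)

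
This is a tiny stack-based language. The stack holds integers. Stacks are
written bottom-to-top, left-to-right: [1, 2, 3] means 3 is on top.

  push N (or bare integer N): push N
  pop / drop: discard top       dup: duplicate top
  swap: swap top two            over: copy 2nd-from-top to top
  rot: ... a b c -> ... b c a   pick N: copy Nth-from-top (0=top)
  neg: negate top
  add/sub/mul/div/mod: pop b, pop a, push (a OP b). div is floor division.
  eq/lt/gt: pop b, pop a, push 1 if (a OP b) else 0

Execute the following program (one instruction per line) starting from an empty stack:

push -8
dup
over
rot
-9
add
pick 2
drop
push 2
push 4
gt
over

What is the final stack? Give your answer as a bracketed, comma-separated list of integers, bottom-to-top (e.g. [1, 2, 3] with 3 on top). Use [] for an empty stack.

Answer: [-8, -8, -17, 0, -17]

Derivation:
After 'push -8': [-8]
After 'dup': [-8, -8]
After 'over': [-8, -8, -8]
After 'rot': [-8, -8, -8]
After 'push -9': [-8, -8, -8, -9]
After 'add': [-8, -8, -17]
After 'pick 2': [-8, -8, -17, -8]
After 'drop': [-8, -8, -17]
After 'push 2': [-8, -8, -17, 2]
After 'push 4': [-8, -8, -17, 2, 4]
After 'gt': [-8, -8, -17, 0]
After 'over': [-8, -8, -17, 0, -17]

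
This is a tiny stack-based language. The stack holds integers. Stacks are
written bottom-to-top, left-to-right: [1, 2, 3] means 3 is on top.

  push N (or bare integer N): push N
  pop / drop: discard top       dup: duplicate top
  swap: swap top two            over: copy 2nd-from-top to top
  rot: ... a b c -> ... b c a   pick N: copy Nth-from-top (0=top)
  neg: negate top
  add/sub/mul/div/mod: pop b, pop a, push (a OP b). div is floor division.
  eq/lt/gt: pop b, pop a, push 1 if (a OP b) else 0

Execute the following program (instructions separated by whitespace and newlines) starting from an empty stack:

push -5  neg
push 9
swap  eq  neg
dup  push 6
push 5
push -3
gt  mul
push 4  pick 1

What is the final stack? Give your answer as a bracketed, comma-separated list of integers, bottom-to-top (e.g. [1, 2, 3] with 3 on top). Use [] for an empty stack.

Answer: [0, 0, 6, 4, 6]

Derivation:
After 'push -5': [-5]
After 'neg': [5]
After 'push 9': [5, 9]
After 'swap': [9, 5]
After 'eq': [0]
After 'neg': [0]
After 'dup': [0, 0]
After 'push 6': [0, 0, 6]
After 'push 5': [0, 0, 6, 5]
After 'push -3': [0, 0, 6, 5, -3]
After 'gt': [0, 0, 6, 1]
After 'mul': [0, 0, 6]
After 'push 4': [0, 0, 6, 4]
After 'pick 1': [0, 0, 6, 4, 6]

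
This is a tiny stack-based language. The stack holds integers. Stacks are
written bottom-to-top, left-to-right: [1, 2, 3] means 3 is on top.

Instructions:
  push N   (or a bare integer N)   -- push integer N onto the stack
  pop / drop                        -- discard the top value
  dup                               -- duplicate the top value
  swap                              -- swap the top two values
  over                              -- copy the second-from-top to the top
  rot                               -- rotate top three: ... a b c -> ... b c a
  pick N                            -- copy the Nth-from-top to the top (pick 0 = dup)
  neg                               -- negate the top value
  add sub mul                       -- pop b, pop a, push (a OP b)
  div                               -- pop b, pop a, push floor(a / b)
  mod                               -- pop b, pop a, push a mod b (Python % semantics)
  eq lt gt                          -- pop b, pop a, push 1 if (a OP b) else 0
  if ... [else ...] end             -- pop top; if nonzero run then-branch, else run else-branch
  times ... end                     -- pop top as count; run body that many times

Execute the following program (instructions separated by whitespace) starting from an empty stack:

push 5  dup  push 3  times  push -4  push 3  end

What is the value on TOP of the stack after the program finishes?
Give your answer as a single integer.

After 'push 5': [5]
After 'dup': [5, 5]
After 'push 3': [5, 5, 3]
After 'times': [5, 5]
After 'push -4': [5, 5, -4]
After 'push 3': [5, 5, -4, 3]
After 'push -4': [5, 5, -4, 3, -4]
After 'push 3': [5, 5, -4, 3, -4, 3]
After 'push -4': [5, 5, -4, 3, -4, 3, -4]
After 'push 3': [5, 5, -4, 3, -4, 3, -4, 3]

Answer: 3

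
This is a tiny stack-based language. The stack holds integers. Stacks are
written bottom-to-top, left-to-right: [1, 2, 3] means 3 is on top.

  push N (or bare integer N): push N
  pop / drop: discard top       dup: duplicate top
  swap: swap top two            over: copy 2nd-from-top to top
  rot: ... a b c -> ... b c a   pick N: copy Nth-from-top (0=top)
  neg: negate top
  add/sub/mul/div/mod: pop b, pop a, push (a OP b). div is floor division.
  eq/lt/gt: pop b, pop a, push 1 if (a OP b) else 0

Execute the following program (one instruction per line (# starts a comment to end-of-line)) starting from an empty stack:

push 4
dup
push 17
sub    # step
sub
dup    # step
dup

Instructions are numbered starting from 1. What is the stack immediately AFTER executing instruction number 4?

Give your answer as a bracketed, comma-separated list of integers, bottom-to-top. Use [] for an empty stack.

Step 1 ('push 4'): [4]
Step 2 ('dup'): [4, 4]
Step 3 ('push 17'): [4, 4, 17]
Step 4 ('sub'): [4, -13]

Answer: [4, -13]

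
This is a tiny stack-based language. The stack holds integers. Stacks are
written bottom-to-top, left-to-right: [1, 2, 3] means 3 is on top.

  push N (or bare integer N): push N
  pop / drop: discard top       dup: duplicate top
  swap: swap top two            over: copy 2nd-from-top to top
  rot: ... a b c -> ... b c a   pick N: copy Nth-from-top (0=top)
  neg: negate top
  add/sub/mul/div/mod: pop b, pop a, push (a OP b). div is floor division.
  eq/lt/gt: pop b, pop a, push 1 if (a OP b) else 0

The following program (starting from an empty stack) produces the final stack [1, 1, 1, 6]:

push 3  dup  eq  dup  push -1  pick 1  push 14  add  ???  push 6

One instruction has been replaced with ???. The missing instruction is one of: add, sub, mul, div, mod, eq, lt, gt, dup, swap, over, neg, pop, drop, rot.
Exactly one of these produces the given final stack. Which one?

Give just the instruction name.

Stack before ???: [1, 1, -1, 15]
Stack after ???:  [1, 1, 1]
The instruction that transforms [1, 1, -1, 15] -> [1, 1, 1] is: lt

Answer: lt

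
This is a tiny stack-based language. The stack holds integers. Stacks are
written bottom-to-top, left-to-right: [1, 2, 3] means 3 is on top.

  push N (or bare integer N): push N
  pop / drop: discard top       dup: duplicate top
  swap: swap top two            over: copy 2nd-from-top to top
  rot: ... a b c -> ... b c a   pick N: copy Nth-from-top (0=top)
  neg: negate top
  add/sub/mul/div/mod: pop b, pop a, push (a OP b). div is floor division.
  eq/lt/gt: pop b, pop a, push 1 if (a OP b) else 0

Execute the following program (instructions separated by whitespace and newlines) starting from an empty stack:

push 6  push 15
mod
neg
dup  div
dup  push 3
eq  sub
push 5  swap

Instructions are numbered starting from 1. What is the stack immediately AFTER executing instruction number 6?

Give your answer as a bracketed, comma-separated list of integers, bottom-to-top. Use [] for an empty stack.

Answer: [1]

Derivation:
Step 1 ('push 6'): [6]
Step 2 ('push 15'): [6, 15]
Step 3 ('mod'): [6]
Step 4 ('neg'): [-6]
Step 5 ('dup'): [-6, -6]
Step 6 ('div'): [1]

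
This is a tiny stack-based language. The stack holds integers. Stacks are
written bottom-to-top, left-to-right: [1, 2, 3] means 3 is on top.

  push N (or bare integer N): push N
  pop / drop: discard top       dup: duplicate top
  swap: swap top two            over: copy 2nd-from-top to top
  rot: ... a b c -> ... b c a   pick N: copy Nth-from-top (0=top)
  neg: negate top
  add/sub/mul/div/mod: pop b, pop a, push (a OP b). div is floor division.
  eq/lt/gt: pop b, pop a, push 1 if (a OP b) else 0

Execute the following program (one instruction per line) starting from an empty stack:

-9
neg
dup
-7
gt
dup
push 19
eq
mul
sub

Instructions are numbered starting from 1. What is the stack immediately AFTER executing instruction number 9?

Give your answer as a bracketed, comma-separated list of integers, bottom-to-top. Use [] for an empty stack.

Step 1 ('-9'): [-9]
Step 2 ('neg'): [9]
Step 3 ('dup'): [9, 9]
Step 4 ('-7'): [9, 9, -7]
Step 5 ('gt'): [9, 1]
Step 6 ('dup'): [9, 1, 1]
Step 7 ('push 19'): [9, 1, 1, 19]
Step 8 ('eq'): [9, 1, 0]
Step 9 ('mul'): [9, 0]

Answer: [9, 0]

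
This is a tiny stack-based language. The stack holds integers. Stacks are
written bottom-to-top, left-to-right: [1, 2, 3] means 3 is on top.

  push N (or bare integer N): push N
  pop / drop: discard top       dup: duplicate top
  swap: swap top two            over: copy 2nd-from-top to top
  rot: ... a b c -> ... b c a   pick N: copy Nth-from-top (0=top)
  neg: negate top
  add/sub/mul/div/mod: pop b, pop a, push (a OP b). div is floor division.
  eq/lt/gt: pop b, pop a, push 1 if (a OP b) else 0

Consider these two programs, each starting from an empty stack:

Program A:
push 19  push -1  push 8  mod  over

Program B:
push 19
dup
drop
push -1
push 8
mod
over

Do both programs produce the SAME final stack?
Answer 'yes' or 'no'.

Answer: yes

Derivation:
Program A trace:
  After 'push 19': [19]
  After 'push -1': [19, -1]
  After 'push 8': [19, -1, 8]
  After 'mod': [19, 7]
  After 'over': [19, 7, 19]
Program A final stack: [19, 7, 19]

Program B trace:
  After 'push 19': [19]
  After 'dup': [19, 19]
  After 'drop': [19]
  After 'push -1': [19, -1]
  After 'push 8': [19, -1, 8]
  After 'mod': [19, 7]
  After 'over': [19, 7, 19]
Program B final stack: [19, 7, 19]
Same: yes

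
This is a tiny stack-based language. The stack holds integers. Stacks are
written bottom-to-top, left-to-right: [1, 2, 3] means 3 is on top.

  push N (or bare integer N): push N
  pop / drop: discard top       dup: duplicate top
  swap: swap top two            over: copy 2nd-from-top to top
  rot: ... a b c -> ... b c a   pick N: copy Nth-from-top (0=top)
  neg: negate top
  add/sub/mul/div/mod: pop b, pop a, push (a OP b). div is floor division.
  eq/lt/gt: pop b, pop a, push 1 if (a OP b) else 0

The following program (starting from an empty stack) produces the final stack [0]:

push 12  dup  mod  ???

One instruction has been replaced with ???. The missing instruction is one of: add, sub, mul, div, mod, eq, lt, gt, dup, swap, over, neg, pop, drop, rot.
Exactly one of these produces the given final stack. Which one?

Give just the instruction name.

Answer: neg

Derivation:
Stack before ???: [0]
Stack after ???:  [0]
The instruction that transforms [0] -> [0] is: neg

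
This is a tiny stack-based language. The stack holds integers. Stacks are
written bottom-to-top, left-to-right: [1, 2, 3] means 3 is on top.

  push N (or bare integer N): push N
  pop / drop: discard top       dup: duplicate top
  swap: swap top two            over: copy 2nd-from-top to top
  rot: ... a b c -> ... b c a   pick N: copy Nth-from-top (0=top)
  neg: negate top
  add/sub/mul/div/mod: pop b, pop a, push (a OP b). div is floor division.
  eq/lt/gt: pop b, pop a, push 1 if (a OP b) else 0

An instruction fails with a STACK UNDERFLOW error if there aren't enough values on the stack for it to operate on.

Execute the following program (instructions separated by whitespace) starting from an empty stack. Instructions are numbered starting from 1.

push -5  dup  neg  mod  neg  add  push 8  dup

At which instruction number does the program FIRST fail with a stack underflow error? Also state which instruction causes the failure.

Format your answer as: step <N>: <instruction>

Step 1 ('push -5'): stack = [-5], depth = 1
Step 2 ('dup'): stack = [-5, -5], depth = 2
Step 3 ('neg'): stack = [-5, 5], depth = 2
Step 4 ('mod'): stack = [0], depth = 1
Step 5 ('neg'): stack = [0], depth = 1
Step 6 ('add'): needs 2 value(s) but depth is 1 — STACK UNDERFLOW

Answer: step 6: add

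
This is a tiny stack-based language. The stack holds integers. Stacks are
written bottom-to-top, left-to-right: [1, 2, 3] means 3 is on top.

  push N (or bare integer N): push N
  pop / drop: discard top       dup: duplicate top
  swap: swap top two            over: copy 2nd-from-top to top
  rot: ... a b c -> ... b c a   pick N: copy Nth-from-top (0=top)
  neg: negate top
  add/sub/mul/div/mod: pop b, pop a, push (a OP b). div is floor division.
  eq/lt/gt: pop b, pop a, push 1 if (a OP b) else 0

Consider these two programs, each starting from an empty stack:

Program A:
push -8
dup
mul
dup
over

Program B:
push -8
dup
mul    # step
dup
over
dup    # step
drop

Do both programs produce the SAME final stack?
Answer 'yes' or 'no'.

Answer: yes

Derivation:
Program A trace:
  After 'push -8': [-8]
  After 'dup': [-8, -8]
  After 'mul': [64]
  After 'dup': [64, 64]
  After 'over': [64, 64, 64]
Program A final stack: [64, 64, 64]

Program B trace:
  After 'push -8': [-8]
  After 'dup': [-8, -8]
  After 'mul': [64]
  After 'dup': [64, 64]
  After 'over': [64, 64, 64]
  After 'dup': [64, 64, 64, 64]
  After 'drop': [64, 64, 64]
Program B final stack: [64, 64, 64]
Same: yes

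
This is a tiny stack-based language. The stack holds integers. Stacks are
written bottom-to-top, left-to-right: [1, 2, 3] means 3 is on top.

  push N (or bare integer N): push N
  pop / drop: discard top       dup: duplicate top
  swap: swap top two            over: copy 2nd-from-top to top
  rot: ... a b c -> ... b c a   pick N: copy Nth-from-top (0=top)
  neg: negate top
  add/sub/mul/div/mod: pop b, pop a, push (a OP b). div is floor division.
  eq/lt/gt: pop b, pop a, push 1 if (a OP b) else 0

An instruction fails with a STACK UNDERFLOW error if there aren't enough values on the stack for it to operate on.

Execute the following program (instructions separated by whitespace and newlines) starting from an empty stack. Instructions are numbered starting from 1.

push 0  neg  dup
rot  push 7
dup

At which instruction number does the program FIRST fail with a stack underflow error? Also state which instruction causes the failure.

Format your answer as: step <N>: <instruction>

Step 1 ('push 0'): stack = [0], depth = 1
Step 2 ('neg'): stack = [0], depth = 1
Step 3 ('dup'): stack = [0, 0], depth = 2
Step 4 ('rot'): needs 3 value(s) but depth is 2 — STACK UNDERFLOW

Answer: step 4: rot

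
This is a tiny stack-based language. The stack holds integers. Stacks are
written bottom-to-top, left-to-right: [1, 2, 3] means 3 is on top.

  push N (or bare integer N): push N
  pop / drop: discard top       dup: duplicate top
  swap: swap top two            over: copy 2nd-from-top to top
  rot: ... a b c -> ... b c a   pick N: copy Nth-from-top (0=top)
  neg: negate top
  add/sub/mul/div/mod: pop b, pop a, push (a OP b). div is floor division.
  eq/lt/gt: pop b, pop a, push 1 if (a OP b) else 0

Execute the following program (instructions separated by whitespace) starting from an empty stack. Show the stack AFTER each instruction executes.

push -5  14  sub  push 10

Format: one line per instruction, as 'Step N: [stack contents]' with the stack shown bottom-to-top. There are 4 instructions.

Step 1: [-5]
Step 2: [-5, 14]
Step 3: [-19]
Step 4: [-19, 10]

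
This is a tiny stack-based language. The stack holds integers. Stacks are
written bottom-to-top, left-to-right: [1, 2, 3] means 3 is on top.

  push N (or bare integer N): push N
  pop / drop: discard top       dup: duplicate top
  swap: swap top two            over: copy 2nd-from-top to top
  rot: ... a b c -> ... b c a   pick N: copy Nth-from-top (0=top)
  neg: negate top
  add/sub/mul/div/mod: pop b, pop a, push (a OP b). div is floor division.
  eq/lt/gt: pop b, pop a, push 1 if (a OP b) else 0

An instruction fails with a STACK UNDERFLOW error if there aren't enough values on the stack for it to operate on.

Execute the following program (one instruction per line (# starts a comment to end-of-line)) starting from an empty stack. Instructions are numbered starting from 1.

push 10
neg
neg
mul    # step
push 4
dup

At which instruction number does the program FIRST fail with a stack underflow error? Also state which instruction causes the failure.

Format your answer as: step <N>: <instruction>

Answer: step 4: mul

Derivation:
Step 1 ('push 10'): stack = [10], depth = 1
Step 2 ('neg'): stack = [-10], depth = 1
Step 3 ('neg'): stack = [10], depth = 1
Step 4 ('mul'): needs 2 value(s) but depth is 1 — STACK UNDERFLOW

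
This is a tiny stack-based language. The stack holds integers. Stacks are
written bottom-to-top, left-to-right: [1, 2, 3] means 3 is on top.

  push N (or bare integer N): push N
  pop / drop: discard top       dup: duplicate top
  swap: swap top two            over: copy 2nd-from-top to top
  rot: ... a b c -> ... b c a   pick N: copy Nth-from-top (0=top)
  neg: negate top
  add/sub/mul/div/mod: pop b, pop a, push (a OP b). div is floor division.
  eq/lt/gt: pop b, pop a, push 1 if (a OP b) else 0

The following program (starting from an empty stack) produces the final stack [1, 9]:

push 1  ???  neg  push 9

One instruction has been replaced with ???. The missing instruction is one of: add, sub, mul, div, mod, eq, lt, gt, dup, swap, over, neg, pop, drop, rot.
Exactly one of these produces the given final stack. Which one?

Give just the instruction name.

Answer: neg

Derivation:
Stack before ???: [1]
Stack after ???:  [-1]
The instruction that transforms [1] -> [-1] is: neg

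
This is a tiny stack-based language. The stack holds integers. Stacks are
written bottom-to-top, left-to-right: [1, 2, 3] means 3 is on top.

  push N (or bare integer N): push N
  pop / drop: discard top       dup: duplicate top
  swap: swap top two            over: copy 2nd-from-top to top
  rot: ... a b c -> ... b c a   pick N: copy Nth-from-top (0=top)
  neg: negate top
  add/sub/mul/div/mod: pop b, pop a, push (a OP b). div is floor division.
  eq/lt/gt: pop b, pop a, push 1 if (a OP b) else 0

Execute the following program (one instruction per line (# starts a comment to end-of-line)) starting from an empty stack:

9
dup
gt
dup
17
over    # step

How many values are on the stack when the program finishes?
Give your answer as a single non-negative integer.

After 'push 9': stack = [9] (depth 1)
After 'dup': stack = [9, 9] (depth 2)
After 'gt': stack = [0] (depth 1)
After 'dup': stack = [0, 0] (depth 2)
After 'push 17': stack = [0, 0, 17] (depth 3)
After 'over': stack = [0, 0, 17, 0] (depth 4)

Answer: 4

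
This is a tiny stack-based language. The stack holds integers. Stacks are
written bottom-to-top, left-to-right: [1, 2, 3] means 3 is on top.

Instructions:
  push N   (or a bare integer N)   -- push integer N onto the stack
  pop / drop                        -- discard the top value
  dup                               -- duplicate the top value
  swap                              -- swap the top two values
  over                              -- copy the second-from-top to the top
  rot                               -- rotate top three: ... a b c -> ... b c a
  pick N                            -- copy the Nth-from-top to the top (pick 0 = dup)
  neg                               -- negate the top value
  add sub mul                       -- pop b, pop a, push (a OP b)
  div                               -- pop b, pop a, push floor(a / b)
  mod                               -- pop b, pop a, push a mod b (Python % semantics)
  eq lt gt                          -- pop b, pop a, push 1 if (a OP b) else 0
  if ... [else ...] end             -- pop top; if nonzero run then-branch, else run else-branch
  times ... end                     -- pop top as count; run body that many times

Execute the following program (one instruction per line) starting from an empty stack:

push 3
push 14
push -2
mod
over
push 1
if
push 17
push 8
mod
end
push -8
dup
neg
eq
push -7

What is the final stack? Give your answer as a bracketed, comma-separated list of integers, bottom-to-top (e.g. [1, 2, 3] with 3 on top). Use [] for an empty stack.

After 'push 3': [3]
After 'push 14': [3, 14]
After 'push -2': [3, 14, -2]
After 'mod': [3, 0]
After 'over': [3, 0, 3]
After 'push 1': [3, 0, 3, 1]
After 'if': [3, 0, 3]
After 'push 17': [3, 0, 3, 17]
After 'push 8': [3, 0, 3, 17, 8]
After 'mod': [3, 0, 3, 1]
After 'push -8': [3, 0, 3, 1, -8]
After 'dup': [3, 0, 3, 1, -8, -8]
After 'neg': [3, 0, 3, 1, -8, 8]
After 'eq': [3, 0, 3, 1, 0]
After 'push -7': [3, 0, 3, 1, 0, -7]

Answer: [3, 0, 3, 1, 0, -7]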